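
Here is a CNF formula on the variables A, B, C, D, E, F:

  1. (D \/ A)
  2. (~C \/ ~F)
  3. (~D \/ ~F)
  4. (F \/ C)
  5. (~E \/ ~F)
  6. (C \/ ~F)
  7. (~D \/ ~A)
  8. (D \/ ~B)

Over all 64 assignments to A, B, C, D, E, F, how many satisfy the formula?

6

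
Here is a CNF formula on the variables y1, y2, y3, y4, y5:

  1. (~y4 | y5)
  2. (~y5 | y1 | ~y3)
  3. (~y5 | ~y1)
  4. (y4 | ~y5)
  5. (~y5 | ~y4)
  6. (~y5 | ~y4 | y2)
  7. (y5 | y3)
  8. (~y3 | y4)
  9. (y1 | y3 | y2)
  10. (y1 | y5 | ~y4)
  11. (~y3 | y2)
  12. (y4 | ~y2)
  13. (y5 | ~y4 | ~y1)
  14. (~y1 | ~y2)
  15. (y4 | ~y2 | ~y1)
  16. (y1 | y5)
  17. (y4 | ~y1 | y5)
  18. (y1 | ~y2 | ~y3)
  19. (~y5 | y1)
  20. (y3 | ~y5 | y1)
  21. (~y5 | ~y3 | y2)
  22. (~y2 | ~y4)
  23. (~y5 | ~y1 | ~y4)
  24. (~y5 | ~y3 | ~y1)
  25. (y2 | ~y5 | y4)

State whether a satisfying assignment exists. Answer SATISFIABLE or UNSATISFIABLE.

y5 = True:
  propagation gives y1=False; an empty clause results — contradiction.
y5 = False:
  propagation gives y4=False, y3=True; an empty clause results — contradiction.
Every branch closes, so no satisfying assignment exists.

UNSATISFIABLE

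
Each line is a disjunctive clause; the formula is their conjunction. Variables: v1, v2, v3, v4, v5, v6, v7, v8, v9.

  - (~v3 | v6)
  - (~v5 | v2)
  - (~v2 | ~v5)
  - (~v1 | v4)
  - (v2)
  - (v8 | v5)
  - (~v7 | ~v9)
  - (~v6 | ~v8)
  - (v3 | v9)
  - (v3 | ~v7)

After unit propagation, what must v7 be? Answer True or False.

(v2) is a unit clause: v2 = True.
(~v2 | ~v5): since v2 = True, the clause reduces to (~v5). v5 = False.
From (v8 | v5) and v5 = False: v8 = True.
From (~v8 | ~v6) and v8 = True: v6 = False.
From (~v3 | v6) and v6 = False: v3 = False.
(v9 | v3) with v3 = False leaves only v9, so v9 = True.
From (~v9 | ~v7) and v9 = True: v7 = False.

False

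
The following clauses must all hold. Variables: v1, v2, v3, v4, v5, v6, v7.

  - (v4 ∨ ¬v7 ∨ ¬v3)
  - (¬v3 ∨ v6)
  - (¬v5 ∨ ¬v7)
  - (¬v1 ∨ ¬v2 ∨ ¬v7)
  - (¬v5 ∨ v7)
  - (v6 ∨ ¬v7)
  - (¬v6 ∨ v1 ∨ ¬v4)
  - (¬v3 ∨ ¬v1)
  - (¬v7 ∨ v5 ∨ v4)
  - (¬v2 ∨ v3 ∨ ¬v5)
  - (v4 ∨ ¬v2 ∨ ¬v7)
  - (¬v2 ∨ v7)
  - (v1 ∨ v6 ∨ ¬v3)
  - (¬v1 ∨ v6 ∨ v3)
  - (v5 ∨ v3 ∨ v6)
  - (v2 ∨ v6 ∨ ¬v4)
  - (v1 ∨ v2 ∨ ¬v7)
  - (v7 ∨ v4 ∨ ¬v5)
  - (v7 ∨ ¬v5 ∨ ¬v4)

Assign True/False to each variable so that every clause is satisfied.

v1=T, v2=F, v3=F, v4=F, v5=F, v6=T, v7=F

Set v1 = True and propagate.
  then v3 is forced to False.
  then v6 is forced to True.
Try v2 = False.
For the remaining variables, v4 = False, v5 = False, v7 = False works.
Check each clause:
  1. (¬v3 ∨ v4 ∨ ¬v7) — ¬v7 is true.
  2. (v6 ∨ ¬v3) — ¬v3 is true.
  3. (¬v5 ∨ ¬v7) — ¬v7 is true.
  4. (¬v2 ∨ ¬v1 ∨ ¬v7) — ¬v7 is true.
  5. (v7 ∨ ¬v5) — ¬v5 is true.
  6. (¬v7 ∨ v6) — ¬v7 is true.
  7. (v1 ∨ ¬v6 ∨ ¬v4) — v1 is true.
  8. (¬v3 ∨ ¬v1) — ¬v3 is true.
  9. (v4 ∨ v5 ∨ ¬v7) — ¬v7 is true.
  10. (¬v5 ∨ ¬v2 ∨ v3) — ¬v5 is true.
  11. (¬v7 ∨ ¬v2 ∨ v4) — ¬v7 is true.
  12. (v7 ∨ ¬v2) — ¬v2 is true.
  13. (v6 ∨ v1 ∨ ¬v3) — v1 is true.
  14. (¬v1 ∨ v6 ∨ v3) — v6 is true.
  15. (v3 ∨ v6 ∨ v5) — v6 is true.
  16. (v2 ∨ v6 ∨ ¬v4) — ¬v4 is true.
  17. (¬v7 ∨ v2 ∨ v1) — v1 is true.
  18. (v7 ∨ ¬v5 ∨ v4) — ¬v5 is true.
  19. (¬v4 ∨ ¬v5 ∨ v7) — ¬v5 is true.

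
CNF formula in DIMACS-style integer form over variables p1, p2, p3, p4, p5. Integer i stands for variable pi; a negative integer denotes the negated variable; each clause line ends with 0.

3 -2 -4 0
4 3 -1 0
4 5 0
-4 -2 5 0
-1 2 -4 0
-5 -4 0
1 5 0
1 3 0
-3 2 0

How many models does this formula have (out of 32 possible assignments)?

The models are:
  p1=F p2=T p3=T p4=F p5=T
  p1=T p2=T p3=T p4=F p5=T
Count: 2.

2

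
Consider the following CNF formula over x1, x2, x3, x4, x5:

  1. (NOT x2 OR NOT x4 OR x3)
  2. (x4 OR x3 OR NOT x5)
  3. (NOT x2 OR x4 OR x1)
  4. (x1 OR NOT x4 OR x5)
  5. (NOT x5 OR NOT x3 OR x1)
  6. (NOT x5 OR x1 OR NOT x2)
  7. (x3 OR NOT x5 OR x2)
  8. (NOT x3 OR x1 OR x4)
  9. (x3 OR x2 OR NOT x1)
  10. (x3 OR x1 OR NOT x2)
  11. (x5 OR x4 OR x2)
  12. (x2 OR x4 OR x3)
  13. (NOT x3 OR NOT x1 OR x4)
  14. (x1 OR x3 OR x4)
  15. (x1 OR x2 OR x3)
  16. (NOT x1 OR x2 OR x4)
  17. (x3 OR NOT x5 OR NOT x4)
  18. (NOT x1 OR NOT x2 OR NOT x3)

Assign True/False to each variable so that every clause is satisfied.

Set x1 = True and propagate.
Try x2 = False.
  then x3 is forced to True.
  then x4 is forced to True.
x5 is now unconstrained; take x5 = False.
Every clause has at least one true literal under this assignment.
Check each clause:
  1. (NOT x2 OR NOT x4 OR x3) — x3 is true.
  2. (NOT x5 OR x3 OR x4) — x3 is true.
  3. (x4 OR NOT x2 OR x1) — x1 is true.
  4. (x1 OR x5 OR NOT x4) — x1 is true.
  5. (NOT x5 OR x1 OR NOT x3) — x1 is true.
  6. (NOT x2 OR NOT x5 OR x1) — x1 is true.
  7. (NOT x5 OR x3 OR x2) — x3 is true.
  8. (x1 OR x4 OR NOT x3) — x1 is true.
  9. (x3 OR x2 OR NOT x1) — x3 is true.
  10. (x1 OR NOT x2 OR x3) — x1 is true.
  11. (x4 OR x2 OR x5) — x4 is true.
  12. (x2 OR x4 OR x3) — x3 is true.
  13. (NOT x1 OR x4 OR NOT x3) — x4 is true.
  14. (x4 OR x3 OR x1) — x1 is true.
  15. (x3 OR x2 OR x1) — x1 is true.
  16. (x4 OR NOT x1 OR x2) — x4 is true.
  17. (NOT x4 OR NOT x5 OR x3) — x3 is true.
  18. (NOT x3 OR NOT x1 OR NOT x2) — NOT x2 is true.

x1=True, x2=False, x3=True, x4=True, x5=False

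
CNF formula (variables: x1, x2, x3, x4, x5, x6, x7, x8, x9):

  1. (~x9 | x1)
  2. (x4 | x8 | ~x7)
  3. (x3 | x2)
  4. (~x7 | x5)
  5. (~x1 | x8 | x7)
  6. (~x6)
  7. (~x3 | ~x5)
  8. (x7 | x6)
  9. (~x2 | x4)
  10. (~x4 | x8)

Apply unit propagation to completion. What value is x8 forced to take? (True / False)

True

(~x6) is a unit clause: x6 = False.
(x7 | x6): since x6 = False, the clause reduces to (x7). x7 = True.
(~x7 | x5): since x7 = True, the clause reduces to (x5). x5 = True.
(~x3 | ~x5) with x5 = True leaves only ~x3, so x3 = False.
From (x3 | x2) and x3 = False: x2 = True.
From (~x2 | x4) and x2 = True: x4 = True.
(~x4 | x8) with x4 = True leaves only x8, so x8 = True.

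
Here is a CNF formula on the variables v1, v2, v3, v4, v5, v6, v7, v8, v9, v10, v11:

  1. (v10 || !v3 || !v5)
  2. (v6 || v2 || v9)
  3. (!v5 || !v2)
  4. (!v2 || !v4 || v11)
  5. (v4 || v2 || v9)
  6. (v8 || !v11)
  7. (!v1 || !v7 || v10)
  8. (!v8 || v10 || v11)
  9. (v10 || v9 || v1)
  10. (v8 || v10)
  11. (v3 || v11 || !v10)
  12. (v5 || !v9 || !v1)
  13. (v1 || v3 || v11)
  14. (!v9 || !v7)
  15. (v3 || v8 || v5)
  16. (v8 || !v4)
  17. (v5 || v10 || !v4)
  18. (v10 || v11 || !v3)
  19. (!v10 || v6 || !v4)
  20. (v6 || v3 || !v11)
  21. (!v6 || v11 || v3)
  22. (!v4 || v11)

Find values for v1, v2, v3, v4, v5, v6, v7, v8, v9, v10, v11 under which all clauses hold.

v1 = T  v2 = F  v3 = T  v4 = T  v5 = F  v6 = T  v7 = T  v8 = T  v9 = F  v10 = T  v11 = T

Check each clause:
  1. (v10 || !v3 || !v5) — v10 is true.
  2. (v6 || v2 || v9) — v6 is true.
  3. (!v2 || !v5) — !v5 is true.
  4. (!v2 || !v4 || v11) — v11 is true.
  5. (v4 || v2 || v9) — v4 is true.
  6. (v8 || !v11) — v8 is true.
  7. (!v1 || !v7 || v10) — v10 is true.
  8. (v11 || v10 || !v8) — v10 is true.
  9. (v10 || v1 || v9) — v1 is true.
  10. (v8 || v10) — v8 is true.
  11. (!v10 || v3 || v11) — v3 is true.
  12. (v5 || !v1 || !v9) — !v9 is true.
  13. (v3 || v1 || v11) — v11 is true.
  14. (!v7 || !v9) — !v9 is true.
  15. (v5 || v8 || v3) — v8 is true.
  16. (!v4 || v8) — v8 is true.
  17. (v10 || !v4 || v5) — v10 is true.
  18. (v10 || !v3 || v11) — v10 is true.
  19. (!v10 || v6 || !v4) — v6 is true.
  20. (v6 || v3 || !v11) — v3 is true.
  21. (v3 || !v6 || v11) — v11 is true.
  22. (v11 || !v4) — v11 is true.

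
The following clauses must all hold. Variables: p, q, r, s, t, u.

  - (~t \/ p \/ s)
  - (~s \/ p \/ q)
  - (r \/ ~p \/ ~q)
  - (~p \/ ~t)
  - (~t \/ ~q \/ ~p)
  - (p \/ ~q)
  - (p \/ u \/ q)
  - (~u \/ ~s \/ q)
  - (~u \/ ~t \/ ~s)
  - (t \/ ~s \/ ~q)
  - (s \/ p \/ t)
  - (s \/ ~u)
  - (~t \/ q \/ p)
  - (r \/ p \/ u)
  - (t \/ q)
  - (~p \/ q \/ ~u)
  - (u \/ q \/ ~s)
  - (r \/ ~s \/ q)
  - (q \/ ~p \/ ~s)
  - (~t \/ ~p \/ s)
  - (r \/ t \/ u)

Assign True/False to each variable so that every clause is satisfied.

p=1, q=1, r=1, s=0, t=0, u=0

Check each clause:
  1. (s \/ p \/ ~t) — p is true.
  2. (p \/ q \/ ~s) — p is true.
  3. (~p \/ ~q \/ r) — r is true.
  4. (~t \/ ~p) — ~t is true.
  5. (~t \/ ~p \/ ~q) — ~t is true.
  6. (~q \/ p) — p is true.
  7. (p \/ u \/ q) — p is true.
  8. (~u \/ ~s \/ q) — ~u is true.
  9. (~t \/ ~u \/ ~s) — ~u is true.
  10. (~s \/ ~q \/ t) — ~s is true.
  11. (s \/ t \/ p) — p is true.
  12. (s \/ ~u) — ~u is true.
  13. (q \/ ~t \/ p) — p is true.
  14. (p \/ r \/ u) — p is true.
  15. (q \/ t) — q is true.
  16. (~u \/ q \/ ~p) — q is true.
  17. (u \/ ~s \/ q) — q is true.
  18. (~s \/ q \/ r) — q is true.
  19. (~p \/ q \/ ~s) — q is true.
  20. (s \/ ~p \/ ~t) — ~t is true.
  21. (t \/ r \/ u) — r is true.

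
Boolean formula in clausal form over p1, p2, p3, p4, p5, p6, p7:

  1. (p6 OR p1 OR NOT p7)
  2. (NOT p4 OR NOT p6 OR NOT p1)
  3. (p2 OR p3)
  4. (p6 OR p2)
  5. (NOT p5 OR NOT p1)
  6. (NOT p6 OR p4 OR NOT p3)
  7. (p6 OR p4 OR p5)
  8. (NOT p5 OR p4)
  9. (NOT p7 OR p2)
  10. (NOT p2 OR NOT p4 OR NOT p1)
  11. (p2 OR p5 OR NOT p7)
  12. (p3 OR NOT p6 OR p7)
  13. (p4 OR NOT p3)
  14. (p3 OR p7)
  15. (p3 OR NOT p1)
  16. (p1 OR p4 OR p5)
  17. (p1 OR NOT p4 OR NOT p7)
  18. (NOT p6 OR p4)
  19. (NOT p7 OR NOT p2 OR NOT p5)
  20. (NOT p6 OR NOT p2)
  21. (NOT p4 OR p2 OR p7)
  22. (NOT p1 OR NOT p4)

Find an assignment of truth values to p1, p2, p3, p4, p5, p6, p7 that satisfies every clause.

p1=F, p2=T, p3=T, p4=T, p5=F, p6=F, p7=F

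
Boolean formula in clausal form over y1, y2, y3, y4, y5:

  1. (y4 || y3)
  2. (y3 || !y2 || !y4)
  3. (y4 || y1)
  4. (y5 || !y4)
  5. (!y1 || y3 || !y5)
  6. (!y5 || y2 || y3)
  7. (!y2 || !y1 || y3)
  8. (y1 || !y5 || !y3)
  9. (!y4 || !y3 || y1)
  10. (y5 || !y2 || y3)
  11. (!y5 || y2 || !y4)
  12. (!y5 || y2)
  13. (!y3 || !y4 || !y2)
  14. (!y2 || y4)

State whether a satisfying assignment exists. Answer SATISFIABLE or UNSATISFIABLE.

SATISFIABLE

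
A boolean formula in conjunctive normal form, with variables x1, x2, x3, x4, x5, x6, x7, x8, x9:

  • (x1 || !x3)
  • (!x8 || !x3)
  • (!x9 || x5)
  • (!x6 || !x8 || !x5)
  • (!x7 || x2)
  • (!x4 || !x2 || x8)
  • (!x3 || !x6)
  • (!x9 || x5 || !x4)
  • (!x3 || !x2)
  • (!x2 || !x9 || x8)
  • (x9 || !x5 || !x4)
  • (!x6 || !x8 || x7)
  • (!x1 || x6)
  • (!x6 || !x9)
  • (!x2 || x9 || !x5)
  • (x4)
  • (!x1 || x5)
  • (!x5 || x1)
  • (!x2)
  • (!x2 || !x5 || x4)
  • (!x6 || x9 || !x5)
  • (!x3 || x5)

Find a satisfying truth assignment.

Unit propagation: (x4) forces x4 = True.
Unit propagation: (!x2) forces x2 = False.
Unit propagation: (!x7) forces x7 = False.
Pure literal: x3 appears only negated; assign x3 = False.
Pure literal: x8 appears only negated; assign x8 = False.
Try x1 = False.
  then x5 is forced to False.
  then x9 is forced to False.
x6 is now unconstrained; take x6 = True.

x1 = False, x2 = False, x3 = False, x4 = True, x5 = False, x6 = True, x7 = False, x8 = False, x9 = False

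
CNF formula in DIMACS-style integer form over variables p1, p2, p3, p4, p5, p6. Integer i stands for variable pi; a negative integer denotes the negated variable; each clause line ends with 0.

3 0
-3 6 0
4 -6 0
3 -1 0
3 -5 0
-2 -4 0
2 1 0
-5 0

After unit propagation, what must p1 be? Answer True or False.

True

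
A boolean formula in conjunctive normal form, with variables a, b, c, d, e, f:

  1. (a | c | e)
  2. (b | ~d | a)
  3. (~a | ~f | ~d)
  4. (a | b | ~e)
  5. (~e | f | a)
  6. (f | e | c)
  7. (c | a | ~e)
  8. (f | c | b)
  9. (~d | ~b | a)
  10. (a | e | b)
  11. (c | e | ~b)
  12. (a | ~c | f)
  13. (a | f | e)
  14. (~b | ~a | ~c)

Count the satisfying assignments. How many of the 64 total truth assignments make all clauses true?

Case analysis on a and e:
  a=1, e=1: 7 of the 16 assignments to (b,c,d,f) work.
  a=1, e=0: remaining (b,c,d,f) ∈ {(0,0,0,1); (0,1,0,0); (0,1,0,1); (0,1,1,0)} — 4.
  a=0, e=1: remaining (b,c,d,f) ∈ {(1,1,0,1)} — 1.
  a=0, e=0: remaining (b,c,d,f) ∈ {(1,1,0,1)} — 1.
Total: 7 + 4 + 1 + 1 = 13.

13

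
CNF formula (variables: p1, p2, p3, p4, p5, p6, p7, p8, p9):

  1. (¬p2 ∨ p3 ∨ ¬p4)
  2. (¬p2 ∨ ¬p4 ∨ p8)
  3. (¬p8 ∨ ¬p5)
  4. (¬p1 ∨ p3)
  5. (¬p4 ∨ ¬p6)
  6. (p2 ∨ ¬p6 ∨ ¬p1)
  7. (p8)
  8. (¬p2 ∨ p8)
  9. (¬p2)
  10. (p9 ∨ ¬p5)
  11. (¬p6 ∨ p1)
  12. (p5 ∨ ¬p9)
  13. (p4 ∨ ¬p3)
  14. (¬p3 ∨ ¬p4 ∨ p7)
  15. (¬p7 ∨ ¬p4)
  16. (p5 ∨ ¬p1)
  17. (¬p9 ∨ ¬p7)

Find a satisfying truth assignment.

p1=False, p2=False, p3=False, p4=False, p5=False, p6=False, p7=False, p8=True, p9=False

Check each clause:
  1. (¬p2 ∨ p3 ∨ ¬p4) — ¬p4 is true.
  2. (¬p2 ∨ p8 ∨ ¬p4) — p8 is true.
  3. (¬p8 ∨ ¬p5) — ¬p5 is true.
  4. (p3 ∨ ¬p1) — ¬p1 is true.
  5. (¬p6 ∨ ¬p4) — ¬p6 is true.
  6. (p2 ∨ ¬p6 ∨ ¬p1) — ¬p6 is true.
  7. (p8) — p8 is true.
  8. (p8 ∨ ¬p2) — p8 is true.
  9. (¬p2) — ¬p2 is true.
  10. (¬p5 ∨ p9) — ¬p5 is true.
  11. (¬p6 ∨ p1) — ¬p6 is true.
  12. (¬p9 ∨ p5) — ¬p9 is true.
  13. (¬p3 ∨ p4) — ¬p3 is true.
  14. (¬p4 ∨ p7 ∨ ¬p3) — ¬p4 is true.
  15. (¬p7 ∨ ¬p4) — ¬p7 is true.
  16. (¬p1 ∨ p5) — ¬p1 is true.
  17. (¬p9 ∨ ¬p7) — ¬p7 is true.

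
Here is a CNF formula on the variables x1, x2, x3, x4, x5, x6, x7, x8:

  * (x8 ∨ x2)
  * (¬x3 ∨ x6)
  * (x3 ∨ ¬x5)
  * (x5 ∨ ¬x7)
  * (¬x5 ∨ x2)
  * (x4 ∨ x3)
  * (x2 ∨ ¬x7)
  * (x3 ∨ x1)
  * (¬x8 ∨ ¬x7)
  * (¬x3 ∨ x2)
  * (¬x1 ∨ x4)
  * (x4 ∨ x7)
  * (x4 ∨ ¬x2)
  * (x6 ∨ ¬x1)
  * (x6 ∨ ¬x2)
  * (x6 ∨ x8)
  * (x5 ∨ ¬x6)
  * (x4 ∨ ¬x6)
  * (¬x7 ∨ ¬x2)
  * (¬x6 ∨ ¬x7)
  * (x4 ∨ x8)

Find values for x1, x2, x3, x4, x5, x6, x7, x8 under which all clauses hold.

x1=False  x2=True  x3=True  x4=True  x5=True  x6=True  x7=False  x8=False

Check each clause:
  1. (x2 ∨ x8) — x2 is true.
  2. (¬x3 ∨ x6) — x6 is true.
  3. (x3 ∨ ¬x5) — x3 is true.
  4. (¬x7 ∨ x5) — ¬x7 is true.
  5. (¬x5 ∨ x2) — x2 is true.
  6. (x3 ∨ x4) — x3 is true.
  7. (¬x7 ∨ x2) — ¬x7 is true.
  8. (x3 ∨ x1) — x3 is true.
  9. (¬x8 ∨ ¬x7) — ¬x8 is true.
  10. (¬x3 ∨ x2) — x2 is true.
  11. (x4 ∨ ¬x1) — x4 is true.
  12. (x7 ∨ x4) — x4 is true.
  13. (¬x2 ∨ x4) — x4 is true.
  14. (¬x1 ∨ x6) — x6 is true.
  15. (¬x2 ∨ x6) — x6 is true.
  16. (x8 ∨ x6) — x6 is true.
  17. (¬x6 ∨ x5) — x5 is true.
  18. (x4 ∨ ¬x6) — x4 is true.
  19. (¬x2 ∨ ¬x7) — ¬x7 is true.
  20. (¬x6 ∨ ¬x7) — ¬x7 is true.
  21. (x4 ∨ x8) — x4 is true.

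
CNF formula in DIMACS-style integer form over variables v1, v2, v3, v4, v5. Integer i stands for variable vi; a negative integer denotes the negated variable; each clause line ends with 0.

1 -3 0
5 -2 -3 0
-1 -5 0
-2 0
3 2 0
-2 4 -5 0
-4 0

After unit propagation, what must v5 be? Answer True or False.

False

Unit clause (NOT v2) sets v2 = False.
From (v2 OR v3) and v2 = False: v3 = True.
In (NOT v3 OR v1), NOT v3 is now false; v1 must hold, so v1 = True.
In (NOT v5 OR NOT v1), NOT v1 is now false; NOT v5 must hold, so v5 = False.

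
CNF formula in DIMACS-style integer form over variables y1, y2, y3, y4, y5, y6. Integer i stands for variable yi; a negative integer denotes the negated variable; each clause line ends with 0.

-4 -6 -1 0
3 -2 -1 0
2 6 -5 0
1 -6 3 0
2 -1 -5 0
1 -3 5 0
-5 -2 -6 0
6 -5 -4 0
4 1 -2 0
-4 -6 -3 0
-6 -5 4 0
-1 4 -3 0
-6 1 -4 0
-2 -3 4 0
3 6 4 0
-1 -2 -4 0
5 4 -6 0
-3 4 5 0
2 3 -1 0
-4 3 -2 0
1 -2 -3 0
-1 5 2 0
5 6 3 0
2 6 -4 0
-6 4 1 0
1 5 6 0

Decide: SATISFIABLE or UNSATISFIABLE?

UNSATISFIABLE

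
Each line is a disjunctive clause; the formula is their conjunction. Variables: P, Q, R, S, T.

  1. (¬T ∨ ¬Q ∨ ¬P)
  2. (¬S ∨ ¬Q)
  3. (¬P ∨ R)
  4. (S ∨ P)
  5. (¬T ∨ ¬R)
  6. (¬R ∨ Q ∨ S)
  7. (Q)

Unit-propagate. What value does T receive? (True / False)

False

(Q) is a unit clause: Q = True.
In (¬S ∨ ¬Q), ¬Q is now false; ¬S must hold, so S = False.
In (P ∨ S), S is now false; P must hold, so P = True.
In (¬Q ∨ ¬P ∨ ¬T), ¬P, ¬Q are now false; ¬T must hold, so T = False.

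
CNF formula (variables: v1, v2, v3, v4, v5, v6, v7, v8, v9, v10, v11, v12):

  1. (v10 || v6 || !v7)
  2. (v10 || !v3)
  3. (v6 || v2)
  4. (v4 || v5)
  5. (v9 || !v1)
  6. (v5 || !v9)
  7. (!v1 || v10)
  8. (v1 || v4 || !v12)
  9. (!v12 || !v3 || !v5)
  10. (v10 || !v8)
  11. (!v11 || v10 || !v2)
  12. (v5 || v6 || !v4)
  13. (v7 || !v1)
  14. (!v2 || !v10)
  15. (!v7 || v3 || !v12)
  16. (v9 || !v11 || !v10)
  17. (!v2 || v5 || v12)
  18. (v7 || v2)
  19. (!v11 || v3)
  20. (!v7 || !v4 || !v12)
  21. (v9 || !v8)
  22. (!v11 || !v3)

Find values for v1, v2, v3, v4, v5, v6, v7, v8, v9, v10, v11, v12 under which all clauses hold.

v1 = False, v2 = True, v3 = False, v4 = True, v5 = True, v6 = False, v7 = False, v8 = False, v9 = True, v10 = False, v11 = False, v12 = True

Check each clause:
  1. (v10 || !v7 || v6) — !v7 is true.
  2. (v10 || !v3) — !v3 is true.
  3. (v6 || v2) — v2 is true.
  4. (v4 || v5) — v4 is true.
  5. (!v1 || v9) — v9 is true.
  6. (!v9 || v5) — v5 is true.
  7. (v10 || !v1) — !v1 is true.
  8. (!v12 || v4 || v1) — v4 is true.
  9. (!v12 || !v3 || !v5) — !v3 is true.
  10. (v10 || !v8) — !v8 is true.
  11. (!v2 || !v11 || v10) — !v11 is true.
  12. (v6 || !v4 || v5) — v5 is true.
  13. (v7 || !v1) — !v1 is true.
  14. (!v2 || !v10) — !v10 is true.
  15. (!v12 || v3 || !v7) — !v7 is true.
  16. (!v10 || !v11 || v9) — v9 is true.
  17. (!v2 || v5 || v12) — v12 is true.
  18. (v2 || v7) — v2 is true.
  19. (v3 || !v11) — !v11 is true.
  20. (!v12 || !v7 || !v4) — !v7 is true.
  21. (v9 || !v8) — !v8 is true.
  22. (!v11 || !v3) — !v11 is true.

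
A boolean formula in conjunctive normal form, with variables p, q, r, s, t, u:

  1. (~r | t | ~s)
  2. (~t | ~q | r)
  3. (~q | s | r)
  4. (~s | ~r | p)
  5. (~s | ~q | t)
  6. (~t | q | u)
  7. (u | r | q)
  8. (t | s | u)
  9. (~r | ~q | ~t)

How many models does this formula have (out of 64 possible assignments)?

15

Split on q, then r.
  q=T, r=T: remaining (p,s,t,u) ∈ {(F,F,F,T); (T,F,F,T)} — 2.
  q=T, r=F: a clause becomes empty — 0.
  q=F, r=T: 5 of the 16 assignments to (p,s,t,u) work.
  q=F, r=F: forces u=T; p, s, t free → 2^3 = 8.
Total: 2 + 0 + 5 + 8 = 15.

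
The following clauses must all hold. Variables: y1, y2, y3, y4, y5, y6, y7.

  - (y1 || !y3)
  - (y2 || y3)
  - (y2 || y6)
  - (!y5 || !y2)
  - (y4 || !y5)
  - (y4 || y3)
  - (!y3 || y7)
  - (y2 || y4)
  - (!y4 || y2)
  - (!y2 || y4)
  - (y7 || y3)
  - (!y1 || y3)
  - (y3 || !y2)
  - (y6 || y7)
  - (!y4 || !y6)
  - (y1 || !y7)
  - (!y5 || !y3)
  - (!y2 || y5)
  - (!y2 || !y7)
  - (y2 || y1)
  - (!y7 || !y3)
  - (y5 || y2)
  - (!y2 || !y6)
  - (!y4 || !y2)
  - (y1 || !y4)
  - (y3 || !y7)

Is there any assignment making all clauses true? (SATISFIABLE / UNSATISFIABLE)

y2 = True:
  propagation gives y5=False; an empty clause results — contradiction.
y2 = False:
  propagation gives y3=True, y1=True, y6=True, y7=True; an empty clause results — contradiction.
Every branch closes, so no satisfying assignment exists.

UNSATISFIABLE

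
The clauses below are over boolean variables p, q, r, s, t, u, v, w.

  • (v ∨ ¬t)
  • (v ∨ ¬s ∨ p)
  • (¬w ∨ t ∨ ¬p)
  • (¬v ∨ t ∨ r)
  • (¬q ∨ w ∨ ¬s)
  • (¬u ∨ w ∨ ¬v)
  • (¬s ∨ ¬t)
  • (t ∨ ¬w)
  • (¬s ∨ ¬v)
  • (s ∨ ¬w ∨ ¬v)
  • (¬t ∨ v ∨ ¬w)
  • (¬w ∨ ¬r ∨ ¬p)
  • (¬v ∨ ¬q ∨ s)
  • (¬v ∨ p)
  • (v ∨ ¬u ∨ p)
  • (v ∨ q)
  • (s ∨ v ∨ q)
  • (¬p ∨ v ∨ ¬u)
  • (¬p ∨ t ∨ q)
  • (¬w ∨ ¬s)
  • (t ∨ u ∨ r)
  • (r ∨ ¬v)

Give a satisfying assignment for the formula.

Branch on p: take p = True.
For the remaining variables, q = False, r = True, s = False, t = True, u = False, v = True, w = False works.
Every clause has at least one true literal under this assignment.

p=True, q=False, r=True, s=False, t=True, u=False, v=True, w=False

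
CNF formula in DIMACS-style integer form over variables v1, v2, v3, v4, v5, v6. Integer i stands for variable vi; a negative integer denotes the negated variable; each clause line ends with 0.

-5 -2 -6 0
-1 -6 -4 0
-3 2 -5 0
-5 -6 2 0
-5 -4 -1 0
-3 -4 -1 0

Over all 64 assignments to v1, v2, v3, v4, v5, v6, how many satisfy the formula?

35

Split on v5, then v1.
  v5=T, v1=T: remaining (v2,v3,v4,v6) ∈ {(F,F,F,F); (T,F,F,F); (T,T,F,F)} — 3.
  v5=T, v1=F: v4 free; 3 ways for (v2,v3,v6) × 2^1 = 6.
  v5=F, v1=T: v2 free; 5 ways for (v3,v4,v6) × 2^1 = 10.
  v5=F, v1=F: v2, v3, v4, v6 free → 2^4 = 16.
Total: 3 + 6 + 10 + 16 = 35.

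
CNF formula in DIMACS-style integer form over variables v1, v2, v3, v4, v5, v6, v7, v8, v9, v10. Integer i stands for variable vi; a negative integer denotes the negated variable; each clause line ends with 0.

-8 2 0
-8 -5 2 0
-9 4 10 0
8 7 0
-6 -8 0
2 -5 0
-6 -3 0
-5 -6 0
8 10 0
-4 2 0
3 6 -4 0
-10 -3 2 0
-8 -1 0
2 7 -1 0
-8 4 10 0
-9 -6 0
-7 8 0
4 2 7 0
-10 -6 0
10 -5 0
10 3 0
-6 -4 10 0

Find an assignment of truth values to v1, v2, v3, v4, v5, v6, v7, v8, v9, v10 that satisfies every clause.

v1 = False  v2 = True  v3 = True  v4 = True  v5 = False  v6 = False  v7 = False  v8 = True  v9 = True  v10 = False

v1 occurs only negated in the remaining clauses — set v1 = False.
v2 occurs only positively in the remaining clauses — set v2 = True.
Try v3 = True.
  then v6 is forced to False.
Try v4 = True.
The remaining clauses are satisfied by v5 = False, v7 = False, v8 = True, v9 = True, v10 = False.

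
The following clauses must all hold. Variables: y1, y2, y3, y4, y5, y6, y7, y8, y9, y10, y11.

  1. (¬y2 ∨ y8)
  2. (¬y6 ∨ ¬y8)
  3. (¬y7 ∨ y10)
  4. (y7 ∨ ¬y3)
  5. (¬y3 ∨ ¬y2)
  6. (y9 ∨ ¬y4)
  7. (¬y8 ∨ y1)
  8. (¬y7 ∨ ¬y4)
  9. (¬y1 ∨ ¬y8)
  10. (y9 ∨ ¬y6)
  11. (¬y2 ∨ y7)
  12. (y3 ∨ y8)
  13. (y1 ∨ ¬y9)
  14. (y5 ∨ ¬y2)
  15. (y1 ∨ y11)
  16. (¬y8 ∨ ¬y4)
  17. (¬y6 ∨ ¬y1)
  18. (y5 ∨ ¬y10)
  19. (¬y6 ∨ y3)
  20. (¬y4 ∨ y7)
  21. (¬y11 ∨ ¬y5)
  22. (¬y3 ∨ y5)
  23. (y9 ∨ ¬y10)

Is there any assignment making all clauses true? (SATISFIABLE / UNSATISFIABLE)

SATISFIABLE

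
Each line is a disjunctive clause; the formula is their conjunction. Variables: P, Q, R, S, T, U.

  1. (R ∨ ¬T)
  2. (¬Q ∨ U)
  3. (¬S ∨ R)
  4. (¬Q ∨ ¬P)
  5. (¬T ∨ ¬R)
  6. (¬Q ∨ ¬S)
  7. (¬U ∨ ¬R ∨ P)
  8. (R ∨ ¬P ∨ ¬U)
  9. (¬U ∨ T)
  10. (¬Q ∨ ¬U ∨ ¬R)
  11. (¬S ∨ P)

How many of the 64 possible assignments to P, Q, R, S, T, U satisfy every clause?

5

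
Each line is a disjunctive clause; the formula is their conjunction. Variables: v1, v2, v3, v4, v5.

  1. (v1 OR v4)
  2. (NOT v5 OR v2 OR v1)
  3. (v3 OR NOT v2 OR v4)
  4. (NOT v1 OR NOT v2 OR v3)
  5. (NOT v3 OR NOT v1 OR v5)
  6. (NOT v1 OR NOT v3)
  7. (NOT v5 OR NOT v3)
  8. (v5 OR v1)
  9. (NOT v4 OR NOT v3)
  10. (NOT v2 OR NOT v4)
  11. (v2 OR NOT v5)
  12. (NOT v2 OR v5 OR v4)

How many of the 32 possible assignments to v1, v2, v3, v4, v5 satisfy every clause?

The models are:
  v1=T v2=F v3=F v4=F v5=F
  v1=T v2=F v3=F v4=T v5=F
Count: 2.

2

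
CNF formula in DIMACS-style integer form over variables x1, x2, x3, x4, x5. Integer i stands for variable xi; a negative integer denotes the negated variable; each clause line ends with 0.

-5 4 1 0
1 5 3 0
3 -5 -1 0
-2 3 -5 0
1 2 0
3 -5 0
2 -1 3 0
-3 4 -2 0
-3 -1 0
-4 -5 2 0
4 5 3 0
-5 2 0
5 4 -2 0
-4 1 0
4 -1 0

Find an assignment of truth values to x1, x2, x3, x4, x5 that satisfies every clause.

x1 = T, x2 = T, x3 = F, x4 = T, x5 = F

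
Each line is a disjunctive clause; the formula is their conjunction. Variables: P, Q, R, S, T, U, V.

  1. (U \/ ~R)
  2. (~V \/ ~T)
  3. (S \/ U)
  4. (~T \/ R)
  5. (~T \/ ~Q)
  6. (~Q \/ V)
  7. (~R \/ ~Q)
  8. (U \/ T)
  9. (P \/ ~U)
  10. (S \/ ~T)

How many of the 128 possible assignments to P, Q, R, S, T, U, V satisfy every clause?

Split on T, then U.
  T=T, U=T: remaining (P,Q,R,S,V) ∈ {(T,F,T,T,F)} — 1.
  T=T, U=F: a clause becomes empty — 0.
  T=F, U=T: S free; 5 ways for (P,Q,R,V) × 2^1 = 10.
  T=F, U=F: a clause becomes empty — 0.
Total: 1 + 0 + 10 + 0 = 11.

11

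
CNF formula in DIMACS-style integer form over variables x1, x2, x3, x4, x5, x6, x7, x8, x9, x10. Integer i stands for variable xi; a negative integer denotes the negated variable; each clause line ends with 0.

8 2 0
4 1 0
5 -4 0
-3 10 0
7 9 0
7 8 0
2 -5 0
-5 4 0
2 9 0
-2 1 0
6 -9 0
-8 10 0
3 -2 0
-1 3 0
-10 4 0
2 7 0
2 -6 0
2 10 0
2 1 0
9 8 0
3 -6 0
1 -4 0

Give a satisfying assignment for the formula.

x1=T, x2=T, x3=T, x4=T, x5=T, x6=T, x7=T, x8=T, x9=F, x10=T

x7 occurs only positively in the remaining clauses — set x7 = True.
Branch on x1: take x1 = True.
  then x3 is forced to True.
  then x10 is forced to True.
  then x4 is forced to True.
  then x5 is forced to True.
  then x2 is forced to True.
Set x6 = True and propagate.
The remaining clauses are satisfied by x8 = True, x9 = False.
Every clause has at least one true literal under this assignment.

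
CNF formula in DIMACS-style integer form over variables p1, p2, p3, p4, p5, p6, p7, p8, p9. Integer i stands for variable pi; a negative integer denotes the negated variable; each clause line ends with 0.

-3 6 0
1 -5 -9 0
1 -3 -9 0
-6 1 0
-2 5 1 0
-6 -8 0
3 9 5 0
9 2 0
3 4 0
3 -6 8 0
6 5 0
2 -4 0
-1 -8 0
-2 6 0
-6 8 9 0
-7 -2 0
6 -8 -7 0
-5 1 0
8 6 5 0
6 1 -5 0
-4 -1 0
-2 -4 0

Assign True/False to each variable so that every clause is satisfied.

p1=True, p2=True, p3=True, p4=False, p5=True, p6=True, p7=False, p8=False, p9=True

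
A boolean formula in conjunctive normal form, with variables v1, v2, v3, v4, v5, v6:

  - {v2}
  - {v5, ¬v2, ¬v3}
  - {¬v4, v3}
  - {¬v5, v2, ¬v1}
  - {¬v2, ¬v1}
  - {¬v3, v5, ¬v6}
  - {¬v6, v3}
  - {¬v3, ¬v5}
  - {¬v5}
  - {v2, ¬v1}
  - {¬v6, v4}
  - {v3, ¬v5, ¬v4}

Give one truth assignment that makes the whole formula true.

v1 = F, v2 = T, v3 = F, v4 = F, v5 = F, v6 = F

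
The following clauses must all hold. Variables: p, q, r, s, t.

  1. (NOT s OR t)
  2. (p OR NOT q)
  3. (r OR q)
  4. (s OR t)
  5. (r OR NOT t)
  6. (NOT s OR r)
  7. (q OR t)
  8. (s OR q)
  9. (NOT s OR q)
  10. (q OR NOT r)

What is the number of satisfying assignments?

2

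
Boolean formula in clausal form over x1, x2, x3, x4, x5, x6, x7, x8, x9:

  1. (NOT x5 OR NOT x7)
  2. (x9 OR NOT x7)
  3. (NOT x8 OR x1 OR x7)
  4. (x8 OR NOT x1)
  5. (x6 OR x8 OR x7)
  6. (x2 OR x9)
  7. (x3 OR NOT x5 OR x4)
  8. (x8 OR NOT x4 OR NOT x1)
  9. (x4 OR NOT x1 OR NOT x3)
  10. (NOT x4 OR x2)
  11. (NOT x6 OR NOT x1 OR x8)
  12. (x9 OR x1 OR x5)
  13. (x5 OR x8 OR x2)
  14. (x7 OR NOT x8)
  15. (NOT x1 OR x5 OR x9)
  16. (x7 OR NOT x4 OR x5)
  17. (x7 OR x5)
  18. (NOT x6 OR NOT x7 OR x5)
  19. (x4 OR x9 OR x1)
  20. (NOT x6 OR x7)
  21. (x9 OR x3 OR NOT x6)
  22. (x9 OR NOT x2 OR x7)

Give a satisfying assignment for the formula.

x1=False, x2=True, x3=True, x4=False, x5=False, x6=False, x7=True, x8=True, x9=True

Pure literal: x9 appears only positively; assign x9 = True.
Try x1 = False.
The remaining clauses are satisfied by x2 = True, x3 = True, x4 = False, x5 = False, x6 = False, x7 = True, x8 = True.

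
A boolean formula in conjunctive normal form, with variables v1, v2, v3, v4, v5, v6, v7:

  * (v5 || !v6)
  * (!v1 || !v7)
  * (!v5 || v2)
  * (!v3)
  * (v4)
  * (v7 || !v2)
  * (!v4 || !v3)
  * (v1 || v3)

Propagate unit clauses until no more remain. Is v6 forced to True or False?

Unit clause (!v3) sets v3 = False.
(v4) is a unit clause: v4 = True.
(v1 || v3) with v3 = False leaves only v1, so v1 = True.
(!v7 || !v1): since v1 = True, the clause reduces to (!v7). v7 = False.
In (v7 || !v2), v7 is now false; !v2 must hold, so v2 = False.
(!v5 || v2): since v2 = False, the clause reduces to (!v5). v5 = False.
(v5 || !v6) with v5 = False leaves only !v6, so v6 = False.

False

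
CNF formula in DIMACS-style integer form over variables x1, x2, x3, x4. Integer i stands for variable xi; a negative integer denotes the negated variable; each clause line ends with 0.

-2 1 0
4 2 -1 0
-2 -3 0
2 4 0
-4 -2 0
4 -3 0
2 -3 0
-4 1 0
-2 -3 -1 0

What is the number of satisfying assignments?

Satisfying assignments:
  x1=T x2=F x3=F x4=T
  x1=T x2=T x3=F x4=F
That's 2 in total.

2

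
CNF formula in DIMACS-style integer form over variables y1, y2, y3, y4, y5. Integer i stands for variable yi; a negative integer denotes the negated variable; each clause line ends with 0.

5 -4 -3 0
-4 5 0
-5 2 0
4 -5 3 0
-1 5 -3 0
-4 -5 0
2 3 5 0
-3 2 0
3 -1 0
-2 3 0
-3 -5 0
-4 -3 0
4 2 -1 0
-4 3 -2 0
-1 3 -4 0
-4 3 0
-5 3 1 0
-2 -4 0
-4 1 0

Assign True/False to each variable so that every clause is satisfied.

y1=F, y2=T, y3=T, y4=F, y5=F

Check each clause:
  1. (¬y4 ∨ y5 ∨ ¬y3) — ¬y4 is true.
  2. (¬y4 ∨ y5) — ¬y4 is true.
  3. (¬y5 ∨ y2) — y2 is true.
  4. (¬y5 ∨ y3 ∨ y4) — y3 is true.
  5. (¬y1 ∨ ¬y3 ∨ y5) — ¬y1 is true.
  6. (¬y4 ∨ ¬y5) — ¬y5 is true.
  7. (y5 ∨ y2 ∨ y3) — y2 is true.
  8. (¬y3 ∨ y2) — y2 is true.
  9. (¬y1 ∨ y3) — y3 is true.
  10. (¬y2 ∨ y3) — y3 is true.
  11. (¬y5 ∨ ¬y3) — ¬y5 is true.
  12. (¬y3 ∨ ¬y4) — ¬y4 is true.
  13. (y2 ∨ y4 ∨ ¬y1) — y2 is true.
  14. (y3 ∨ ¬y2 ∨ ¬y4) — y3 is true.
  15. (¬y4 ∨ y3 ∨ ¬y1) — y3 is true.
  16. (y3 ∨ ¬y4) — y3 is true.
  17. (y3 ∨ ¬y5 ∨ y1) — y3 is true.
  18. (¬y4 ∨ ¬y2) — ¬y4 is true.
  19. (¬y4 ∨ y1) — ¬y4 is true.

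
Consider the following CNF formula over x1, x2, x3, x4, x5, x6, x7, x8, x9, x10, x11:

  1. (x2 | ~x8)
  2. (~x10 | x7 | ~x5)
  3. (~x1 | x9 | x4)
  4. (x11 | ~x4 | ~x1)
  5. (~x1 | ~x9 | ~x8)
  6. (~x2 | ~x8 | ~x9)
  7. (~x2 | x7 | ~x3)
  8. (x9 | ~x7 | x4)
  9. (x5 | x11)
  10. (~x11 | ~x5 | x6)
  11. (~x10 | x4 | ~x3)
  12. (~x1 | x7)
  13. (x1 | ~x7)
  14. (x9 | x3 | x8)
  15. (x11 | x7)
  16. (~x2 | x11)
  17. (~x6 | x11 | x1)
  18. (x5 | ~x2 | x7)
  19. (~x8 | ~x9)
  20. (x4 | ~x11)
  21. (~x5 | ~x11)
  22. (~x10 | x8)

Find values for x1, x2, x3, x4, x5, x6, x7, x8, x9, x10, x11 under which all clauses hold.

x1=False  x2=False  x3=False  x4=True  x5=False  x6=False  x7=False  x8=False  x9=True  x10=False  x11=True

Pure literal: x10 appears only negated; assign x10 = False.
Try x1 = False.
  then x7 is forced to False.
  then x11 is forced to True.
  then x4 is forced to True.
  then x5 is forced to False.
  then x2 is forced to False.
  then x8 is forced to False.
Try x3 = False.
  then x9 is forced to True.
x6 is now unconstrained; take x6 = False.
Check each clause:
  1. (~x8 | x2) — ~x8 is true.
  2. (~x10 | ~x5 | x7) — ~x5 is true.
  3. (~x1 | x4 | x9) — x9 is true.
  4. (~x4 | ~x1 | x11) — x11 is true.
  5. (~x1 | ~x8 | ~x9) — ~x8 is true.
  6. (~x8 | ~x2 | ~x9) — ~x8 is true.
  7. (~x3 | ~x2 | x7) — ~x3 is true.
  8. (~x7 | x9 | x4) — x9 is true.
  9. (x11 | x5) — x11 is true.
  10. (~x11 | x6 | ~x5) — ~x5 is true.
  11. (~x3 | x4 | ~x10) — x4 is true.
  12. (~x1 | x7) — ~x1 is true.
  13. (~x7 | x1) — ~x7 is true.
  14. (x9 | x8 | x3) — x9 is true.
  15. (x11 | x7) — x11 is true.
  16. (x11 | ~x2) — x11 is true.
  17. (~x6 | x11 | x1) — ~x6 is true.
  18. (~x2 | x5 | x7) — ~x2 is true.
  19. (~x8 | ~x9) — ~x8 is true.
  20. (x4 | ~x11) — x4 is true.
  21. (~x11 | ~x5) — ~x5 is true.
  22. (~x10 | x8) — ~x10 is true.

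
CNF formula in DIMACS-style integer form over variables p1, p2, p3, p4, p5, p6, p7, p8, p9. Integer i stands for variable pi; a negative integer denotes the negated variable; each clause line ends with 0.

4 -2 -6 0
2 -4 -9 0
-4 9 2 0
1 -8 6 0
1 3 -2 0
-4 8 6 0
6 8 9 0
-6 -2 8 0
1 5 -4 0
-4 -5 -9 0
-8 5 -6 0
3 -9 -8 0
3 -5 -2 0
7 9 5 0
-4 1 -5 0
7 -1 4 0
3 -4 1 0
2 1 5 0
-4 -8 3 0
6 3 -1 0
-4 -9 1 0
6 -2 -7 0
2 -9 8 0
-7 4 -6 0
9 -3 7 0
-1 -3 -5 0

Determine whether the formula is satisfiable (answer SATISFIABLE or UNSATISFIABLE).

Try p1 = False.
Branch on p2: take p2 = True.
  then p3 is forced to True.
Branch on p4: take p4 = False.
  then p6 is forced to False.
  then p8 is forced to False.
  then p9 is forced to True.
  then p7 is forced to False.
p5 is now unconstrained; take p5 = True.
Every clause has at least one true literal under this assignment.
So p1 = F, p2 = T, p3 = T, p4 = F, p5 = T, p6 = F, p7 = F, p8 = F, p9 = T is a satisfying assignment.

SATISFIABLE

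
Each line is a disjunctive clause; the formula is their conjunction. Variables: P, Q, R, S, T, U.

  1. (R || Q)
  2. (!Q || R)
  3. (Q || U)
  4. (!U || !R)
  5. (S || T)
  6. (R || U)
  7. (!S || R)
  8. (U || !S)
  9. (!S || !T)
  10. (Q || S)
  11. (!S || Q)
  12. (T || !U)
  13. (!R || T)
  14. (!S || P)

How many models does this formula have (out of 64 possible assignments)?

2

The models are:
  P=0 Q=1 R=1 S=0 T=1 U=0
  P=1 Q=1 R=1 S=0 T=1 U=0
That's 2 in total.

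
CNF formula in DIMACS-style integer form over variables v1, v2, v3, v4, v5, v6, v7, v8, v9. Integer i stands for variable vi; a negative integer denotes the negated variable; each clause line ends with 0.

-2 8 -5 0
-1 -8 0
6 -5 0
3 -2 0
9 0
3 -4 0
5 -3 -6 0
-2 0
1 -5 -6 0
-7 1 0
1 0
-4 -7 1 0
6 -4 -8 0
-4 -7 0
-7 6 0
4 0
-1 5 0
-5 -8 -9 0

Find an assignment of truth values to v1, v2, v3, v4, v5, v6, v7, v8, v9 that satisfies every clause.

v1=T, v2=F, v3=T, v4=T, v5=T, v6=T, v7=F, v8=F, v9=T

The clause (v9) is unit: v9 must be True.
The clause (~v2) is unit: v2 must be False.
Unit propagation: (v1) forces v1 = True.
Unit propagation: (~v8) forces v8 = False.
(v4) is a unit clause, so v4 = True.
(v3) is a unit clause, so v3 = True.
Unit propagation: (~v7) forces v7 = False.
The clause (v5) is unit: v5 must be True.
(v6) is a unit clause, so v6 = True.
Check each clause:
  1. (v8 | ~v2 | ~v5) — ~v2 is true.
  2. (~v1 | ~v8) — ~v8 is true.
  3. (~v5 | v6) — v6 is true.
  4. (v3 | ~v2) — v3 is true.
  5. (v9) — v9 is true.
  6. (~v4 | v3) — v3 is true.
  7. (~v3 | v5 | ~v6) — v5 is true.
  8. (~v2) — ~v2 is true.
  9. (~v6 | v1 | ~v5) — v1 is true.
  10. (~v7 | v1) — v1 is true.
  11. (v1) — v1 is true.
  12. (~v4 | ~v7 | v1) — v1 is true.
  13. (v6 | ~v4 | ~v8) — ~v8 is true.
  14. (~v4 | ~v7) — ~v7 is true.
  15. (~v7 | v6) — ~v7 is true.
  16. (v4) — v4 is true.
  17. (~v1 | v5) — v5 is true.
  18. (~v5 | ~v9 | ~v8) — ~v8 is true.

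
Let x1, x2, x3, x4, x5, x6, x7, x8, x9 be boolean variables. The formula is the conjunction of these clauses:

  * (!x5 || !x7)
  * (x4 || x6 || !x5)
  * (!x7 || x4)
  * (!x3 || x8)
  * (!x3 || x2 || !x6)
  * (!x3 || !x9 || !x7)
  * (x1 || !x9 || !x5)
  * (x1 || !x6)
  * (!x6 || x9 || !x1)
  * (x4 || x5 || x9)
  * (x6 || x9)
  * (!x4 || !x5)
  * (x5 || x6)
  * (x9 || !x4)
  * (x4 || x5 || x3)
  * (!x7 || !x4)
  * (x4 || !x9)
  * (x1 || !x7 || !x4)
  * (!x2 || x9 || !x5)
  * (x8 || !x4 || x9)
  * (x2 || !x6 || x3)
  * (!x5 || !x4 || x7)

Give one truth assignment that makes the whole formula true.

x8 occurs only positively in the remaining clauses — set x8 = True.
Set x1 = True and propagate.
Set x2 = True and propagate.
The remaining clauses are satisfied by x3 = True, x4 = True, x5 = False, x6 = True, x7 = False, x9 = True.
Every clause has at least one true literal under this assignment.

x1=T, x2=T, x3=T, x4=T, x5=F, x6=T, x7=F, x8=T, x9=T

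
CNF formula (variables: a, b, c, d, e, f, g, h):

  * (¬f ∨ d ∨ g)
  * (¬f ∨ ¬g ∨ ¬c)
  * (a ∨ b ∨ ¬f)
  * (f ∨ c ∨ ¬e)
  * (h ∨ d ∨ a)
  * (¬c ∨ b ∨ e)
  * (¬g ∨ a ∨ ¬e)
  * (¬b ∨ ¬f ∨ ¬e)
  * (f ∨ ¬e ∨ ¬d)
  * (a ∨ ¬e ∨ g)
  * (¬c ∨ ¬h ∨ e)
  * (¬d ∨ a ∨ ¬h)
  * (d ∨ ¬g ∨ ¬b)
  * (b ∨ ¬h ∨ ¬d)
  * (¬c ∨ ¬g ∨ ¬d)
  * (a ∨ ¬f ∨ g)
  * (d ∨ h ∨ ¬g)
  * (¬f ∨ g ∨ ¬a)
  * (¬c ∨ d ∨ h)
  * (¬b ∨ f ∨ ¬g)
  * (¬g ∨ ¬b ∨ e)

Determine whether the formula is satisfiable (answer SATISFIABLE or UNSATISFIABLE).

SATISFIABLE

Branch on a: take a = True.
For the remaining variables, b = False, c = True, d = False, e = True, f = False, g = False, h = True works.
So a=True  b=False  c=True  d=False  e=True  f=False  g=False  h=True is a satisfying assignment.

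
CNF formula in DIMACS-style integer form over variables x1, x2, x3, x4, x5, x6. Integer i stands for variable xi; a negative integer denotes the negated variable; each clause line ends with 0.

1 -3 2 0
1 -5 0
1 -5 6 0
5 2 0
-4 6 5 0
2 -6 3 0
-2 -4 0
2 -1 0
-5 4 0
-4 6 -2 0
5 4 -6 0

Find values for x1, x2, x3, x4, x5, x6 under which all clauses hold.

x1=True, x2=True, x3=True, x4=False, x5=False, x6=False

Set x1 = True and propagate.
  then x2 is forced to True.
  then x4 is forced to False.
  then x5 is forced to False.
  then x6 is forced to False.
x3 is now unconstrained; take x3 = True.
Check each clause:
  1. (x2 ∨ ¬x3 ∨ x1) — x1 is true.
  2. (x1 ∨ ¬x5) — x1 is true.
  3. (x6 ∨ x1 ∨ ¬x5) — x1 is true.
  4. (x5 ∨ x2) — x2 is true.
  5. (x6 ∨ x5 ∨ ¬x4) — ¬x4 is true.
  6. (x3 ∨ ¬x6 ∨ x2) — ¬x6 is true.
  7. (¬x2 ∨ ¬x4) — ¬x4 is true.
  8. (¬x1 ∨ x2) — x2 is true.
  9. (¬x5 ∨ x4) — ¬x5 is true.
  10. (¬x2 ∨ x6 ∨ ¬x4) — ¬x4 is true.
  11. (x5 ∨ ¬x6 ∨ x4) — ¬x6 is true.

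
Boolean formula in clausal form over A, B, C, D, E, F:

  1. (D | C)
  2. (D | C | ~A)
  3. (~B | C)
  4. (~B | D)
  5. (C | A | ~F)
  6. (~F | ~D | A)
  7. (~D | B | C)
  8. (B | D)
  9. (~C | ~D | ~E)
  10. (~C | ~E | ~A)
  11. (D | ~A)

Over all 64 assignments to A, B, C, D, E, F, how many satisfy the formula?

6

Satisfying assignments:
  A=F B=F C=T D=T E=F F=F
  A=F B=T C=T D=T E=F F=F
  A=T B=F C=T D=T E=F F=F
  A=T B=F C=T D=T E=F F=T
  A=T B=T C=T D=T E=F F=F
  A=T B=T C=T D=T E=F F=T
Count: 6.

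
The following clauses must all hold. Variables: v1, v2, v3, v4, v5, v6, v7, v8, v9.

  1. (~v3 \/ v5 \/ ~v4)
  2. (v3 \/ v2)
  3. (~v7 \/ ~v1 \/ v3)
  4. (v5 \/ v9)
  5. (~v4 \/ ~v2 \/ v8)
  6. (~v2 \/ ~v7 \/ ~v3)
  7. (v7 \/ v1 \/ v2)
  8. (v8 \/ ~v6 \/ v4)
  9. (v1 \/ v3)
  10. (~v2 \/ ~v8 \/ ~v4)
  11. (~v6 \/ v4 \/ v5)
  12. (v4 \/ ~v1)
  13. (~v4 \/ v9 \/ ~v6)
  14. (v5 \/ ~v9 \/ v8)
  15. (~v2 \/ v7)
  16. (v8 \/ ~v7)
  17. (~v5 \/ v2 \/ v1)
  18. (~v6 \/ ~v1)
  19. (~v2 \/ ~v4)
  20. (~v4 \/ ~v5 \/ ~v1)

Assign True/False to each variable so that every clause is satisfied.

v1=F, v2=F, v3=T, v4=F, v5=F, v6=F, v7=T, v8=T, v9=T

Pure literal: v6 appears only negated; assign v6 = False.
Try v1 = False.
  then v3 is forced to True.
Branch on v2: take v2 = False.
  then v7 is forced to True.
  then v8 is forced to True.
  then v5 is forced to False.
  then v4 is forced to False.
  then v9 is forced to True.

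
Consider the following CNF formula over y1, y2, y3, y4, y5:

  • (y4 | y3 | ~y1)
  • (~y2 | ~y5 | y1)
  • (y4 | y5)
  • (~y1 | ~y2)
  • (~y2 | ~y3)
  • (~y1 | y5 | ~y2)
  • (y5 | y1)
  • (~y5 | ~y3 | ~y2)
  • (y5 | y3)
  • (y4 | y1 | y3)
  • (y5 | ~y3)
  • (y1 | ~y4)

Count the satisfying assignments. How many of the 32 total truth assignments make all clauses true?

The models are:
  y1=F y2=F y3=T y4=F y5=T
  y1=T y2=F y3=F y4=T y5=T
  y1=T y2=F y3=T y4=F y5=T
  y1=T y2=F y3=T y4=T y5=T
That's 4 in total.

4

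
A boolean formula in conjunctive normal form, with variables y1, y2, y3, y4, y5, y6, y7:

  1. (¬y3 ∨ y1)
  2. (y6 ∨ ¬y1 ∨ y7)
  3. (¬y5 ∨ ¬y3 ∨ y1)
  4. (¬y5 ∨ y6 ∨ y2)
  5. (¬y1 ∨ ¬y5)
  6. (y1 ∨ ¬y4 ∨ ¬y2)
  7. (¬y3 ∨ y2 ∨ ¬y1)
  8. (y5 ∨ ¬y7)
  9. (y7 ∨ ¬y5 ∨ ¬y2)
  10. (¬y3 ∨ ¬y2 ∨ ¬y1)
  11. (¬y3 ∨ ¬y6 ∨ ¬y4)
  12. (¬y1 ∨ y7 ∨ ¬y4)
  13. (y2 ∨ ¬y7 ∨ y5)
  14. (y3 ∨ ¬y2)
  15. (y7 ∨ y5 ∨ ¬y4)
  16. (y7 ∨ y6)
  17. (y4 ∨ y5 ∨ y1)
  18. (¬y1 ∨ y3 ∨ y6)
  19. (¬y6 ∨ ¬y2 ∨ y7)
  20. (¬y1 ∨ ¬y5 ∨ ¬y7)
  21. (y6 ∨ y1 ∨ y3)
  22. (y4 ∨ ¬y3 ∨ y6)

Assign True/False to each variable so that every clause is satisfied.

Set y1 = False and propagate.
  then y3 is forced to False.
  then y2 is forced to False.
  then y6 is forced to True.
The remaining clauses are satisfied by y4 = False, y5 = True, y7 = False.
Every clause has at least one true literal under this assignment.

y1 = F  y2 = F  y3 = F  y4 = F  y5 = T  y6 = T  y7 = F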